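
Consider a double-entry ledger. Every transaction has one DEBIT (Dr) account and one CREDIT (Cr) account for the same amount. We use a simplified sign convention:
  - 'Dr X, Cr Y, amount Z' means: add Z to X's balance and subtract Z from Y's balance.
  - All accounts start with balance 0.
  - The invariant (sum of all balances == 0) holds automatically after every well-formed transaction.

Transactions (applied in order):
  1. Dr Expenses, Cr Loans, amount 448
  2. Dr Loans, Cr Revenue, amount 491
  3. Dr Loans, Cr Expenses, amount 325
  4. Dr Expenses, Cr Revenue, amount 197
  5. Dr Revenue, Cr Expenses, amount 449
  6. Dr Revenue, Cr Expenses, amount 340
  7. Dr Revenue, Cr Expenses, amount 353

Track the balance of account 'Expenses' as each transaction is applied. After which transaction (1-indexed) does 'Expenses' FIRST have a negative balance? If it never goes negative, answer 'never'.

After txn 1: Expenses=448
After txn 2: Expenses=448
After txn 3: Expenses=123
After txn 4: Expenses=320
After txn 5: Expenses=-129

Answer: 5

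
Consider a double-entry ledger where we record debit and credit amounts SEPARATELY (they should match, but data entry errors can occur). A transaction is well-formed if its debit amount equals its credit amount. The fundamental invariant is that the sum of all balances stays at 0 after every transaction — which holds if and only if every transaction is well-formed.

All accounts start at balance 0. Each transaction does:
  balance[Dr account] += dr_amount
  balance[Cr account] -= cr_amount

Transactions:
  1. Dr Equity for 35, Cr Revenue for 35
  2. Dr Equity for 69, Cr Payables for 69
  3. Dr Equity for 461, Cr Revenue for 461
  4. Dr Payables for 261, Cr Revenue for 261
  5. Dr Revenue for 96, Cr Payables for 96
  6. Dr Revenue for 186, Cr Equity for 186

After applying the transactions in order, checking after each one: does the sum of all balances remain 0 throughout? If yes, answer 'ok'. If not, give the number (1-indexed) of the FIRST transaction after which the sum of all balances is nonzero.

Answer: ok

Derivation:
After txn 1: dr=35 cr=35 sum_balances=0
After txn 2: dr=69 cr=69 sum_balances=0
After txn 3: dr=461 cr=461 sum_balances=0
After txn 4: dr=261 cr=261 sum_balances=0
After txn 5: dr=96 cr=96 sum_balances=0
After txn 6: dr=186 cr=186 sum_balances=0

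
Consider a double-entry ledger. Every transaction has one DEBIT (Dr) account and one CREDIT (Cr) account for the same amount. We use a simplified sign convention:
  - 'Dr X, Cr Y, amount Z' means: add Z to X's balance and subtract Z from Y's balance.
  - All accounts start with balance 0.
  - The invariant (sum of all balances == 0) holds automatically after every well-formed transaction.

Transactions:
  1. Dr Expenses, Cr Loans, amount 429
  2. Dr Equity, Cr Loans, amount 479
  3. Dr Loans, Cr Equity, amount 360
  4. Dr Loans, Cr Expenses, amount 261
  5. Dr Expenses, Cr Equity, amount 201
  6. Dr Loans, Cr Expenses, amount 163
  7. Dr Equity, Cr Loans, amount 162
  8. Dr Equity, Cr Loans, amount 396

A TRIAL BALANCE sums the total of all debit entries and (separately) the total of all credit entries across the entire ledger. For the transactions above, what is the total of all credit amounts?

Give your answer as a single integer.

Txn 1: credit+=429
Txn 2: credit+=479
Txn 3: credit+=360
Txn 4: credit+=261
Txn 5: credit+=201
Txn 6: credit+=163
Txn 7: credit+=162
Txn 8: credit+=396
Total credits = 2451

Answer: 2451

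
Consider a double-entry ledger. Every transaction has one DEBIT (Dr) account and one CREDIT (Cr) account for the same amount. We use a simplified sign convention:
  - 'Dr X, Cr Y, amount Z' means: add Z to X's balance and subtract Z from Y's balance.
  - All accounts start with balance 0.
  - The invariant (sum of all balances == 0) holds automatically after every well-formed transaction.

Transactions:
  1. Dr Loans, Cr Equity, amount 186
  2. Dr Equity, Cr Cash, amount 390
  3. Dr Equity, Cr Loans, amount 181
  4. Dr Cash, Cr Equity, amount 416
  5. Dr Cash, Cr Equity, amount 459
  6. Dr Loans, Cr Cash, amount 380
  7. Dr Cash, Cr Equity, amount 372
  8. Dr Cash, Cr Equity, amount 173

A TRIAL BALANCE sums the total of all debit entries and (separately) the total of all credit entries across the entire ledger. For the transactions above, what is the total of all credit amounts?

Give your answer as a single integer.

Answer: 2557

Derivation:
Txn 1: credit+=186
Txn 2: credit+=390
Txn 3: credit+=181
Txn 4: credit+=416
Txn 5: credit+=459
Txn 6: credit+=380
Txn 7: credit+=372
Txn 8: credit+=173
Total credits = 2557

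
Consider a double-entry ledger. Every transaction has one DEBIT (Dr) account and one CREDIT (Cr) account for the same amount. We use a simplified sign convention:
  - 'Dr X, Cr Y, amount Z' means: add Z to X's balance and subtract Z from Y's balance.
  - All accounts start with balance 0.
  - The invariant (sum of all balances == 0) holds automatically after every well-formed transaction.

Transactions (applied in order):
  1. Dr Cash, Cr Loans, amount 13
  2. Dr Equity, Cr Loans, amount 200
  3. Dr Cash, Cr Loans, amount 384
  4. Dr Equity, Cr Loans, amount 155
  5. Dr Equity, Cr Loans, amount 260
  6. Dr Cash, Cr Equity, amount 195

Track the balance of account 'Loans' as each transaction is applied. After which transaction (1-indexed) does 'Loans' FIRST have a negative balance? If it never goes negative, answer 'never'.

After txn 1: Loans=-13

Answer: 1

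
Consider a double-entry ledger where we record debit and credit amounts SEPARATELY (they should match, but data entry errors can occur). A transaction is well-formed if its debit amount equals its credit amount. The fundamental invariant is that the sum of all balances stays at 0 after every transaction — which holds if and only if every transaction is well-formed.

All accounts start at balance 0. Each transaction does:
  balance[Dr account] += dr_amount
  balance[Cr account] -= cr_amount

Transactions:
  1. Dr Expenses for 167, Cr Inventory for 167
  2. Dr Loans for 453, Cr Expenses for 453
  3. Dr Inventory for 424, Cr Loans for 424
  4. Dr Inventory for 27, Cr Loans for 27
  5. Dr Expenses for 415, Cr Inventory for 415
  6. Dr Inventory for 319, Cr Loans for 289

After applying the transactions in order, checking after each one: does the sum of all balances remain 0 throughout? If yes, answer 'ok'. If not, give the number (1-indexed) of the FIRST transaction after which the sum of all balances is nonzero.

After txn 1: dr=167 cr=167 sum_balances=0
After txn 2: dr=453 cr=453 sum_balances=0
After txn 3: dr=424 cr=424 sum_balances=0
After txn 4: dr=27 cr=27 sum_balances=0
After txn 5: dr=415 cr=415 sum_balances=0
After txn 6: dr=319 cr=289 sum_balances=30

Answer: 6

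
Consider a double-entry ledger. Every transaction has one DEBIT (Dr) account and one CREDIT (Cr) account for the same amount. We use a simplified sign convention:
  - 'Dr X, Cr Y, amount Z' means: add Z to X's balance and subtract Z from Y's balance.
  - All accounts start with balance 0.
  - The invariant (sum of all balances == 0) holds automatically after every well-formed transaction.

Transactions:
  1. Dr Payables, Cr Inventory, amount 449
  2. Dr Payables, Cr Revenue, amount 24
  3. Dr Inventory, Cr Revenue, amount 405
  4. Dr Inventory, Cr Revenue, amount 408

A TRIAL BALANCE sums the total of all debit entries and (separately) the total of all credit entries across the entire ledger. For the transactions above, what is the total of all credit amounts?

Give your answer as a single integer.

Txn 1: credit+=449
Txn 2: credit+=24
Txn 3: credit+=405
Txn 4: credit+=408
Total credits = 1286

Answer: 1286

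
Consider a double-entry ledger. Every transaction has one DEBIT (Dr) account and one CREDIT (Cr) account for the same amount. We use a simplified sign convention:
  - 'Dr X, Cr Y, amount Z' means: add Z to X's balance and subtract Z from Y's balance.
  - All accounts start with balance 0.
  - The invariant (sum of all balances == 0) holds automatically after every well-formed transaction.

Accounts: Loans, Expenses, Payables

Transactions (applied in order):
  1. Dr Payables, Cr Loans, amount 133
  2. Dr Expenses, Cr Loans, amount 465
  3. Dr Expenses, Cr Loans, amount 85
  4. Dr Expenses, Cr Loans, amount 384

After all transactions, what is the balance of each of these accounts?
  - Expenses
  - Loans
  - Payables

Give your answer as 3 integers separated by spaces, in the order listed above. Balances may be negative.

Answer: 934 -1067 133

Derivation:
After txn 1 (Dr Payables, Cr Loans, amount 133): Loans=-133 Payables=133
After txn 2 (Dr Expenses, Cr Loans, amount 465): Expenses=465 Loans=-598 Payables=133
After txn 3 (Dr Expenses, Cr Loans, amount 85): Expenses=550 Loans=-683 Payables=133
After txn 4 (Dr Expenses, Cr Loans, amount 384): Expenses=934 Loans=-1067 Payables=133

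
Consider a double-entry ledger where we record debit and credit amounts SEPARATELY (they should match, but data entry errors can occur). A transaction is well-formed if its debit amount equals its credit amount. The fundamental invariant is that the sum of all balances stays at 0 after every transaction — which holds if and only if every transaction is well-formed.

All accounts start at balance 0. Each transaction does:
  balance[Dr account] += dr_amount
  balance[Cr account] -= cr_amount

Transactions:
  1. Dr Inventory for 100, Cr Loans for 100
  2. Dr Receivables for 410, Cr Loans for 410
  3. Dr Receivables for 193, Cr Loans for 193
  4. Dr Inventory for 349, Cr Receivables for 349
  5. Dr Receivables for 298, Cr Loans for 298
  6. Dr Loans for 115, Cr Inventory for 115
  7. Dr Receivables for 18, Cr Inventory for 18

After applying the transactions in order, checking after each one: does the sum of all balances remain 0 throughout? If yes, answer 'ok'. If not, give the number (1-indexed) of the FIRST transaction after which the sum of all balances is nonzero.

Answer: ok

Derivation:
After txn 1: dr=100 cr=100 sum_balances=0
After txn 2: dr=410 cr=410 sum_balances=0
After txn 3: dr=193 cr=193 sum_balances=0
After txn 4: dr=349 cr=349 sum_balances=0
After txn 5: dr=298 cr=298 sum_balances=0
After txn 6: dr=115 cr=115 sum_balances=0
After txn 7: dr=18 cr=18 sum_balances=0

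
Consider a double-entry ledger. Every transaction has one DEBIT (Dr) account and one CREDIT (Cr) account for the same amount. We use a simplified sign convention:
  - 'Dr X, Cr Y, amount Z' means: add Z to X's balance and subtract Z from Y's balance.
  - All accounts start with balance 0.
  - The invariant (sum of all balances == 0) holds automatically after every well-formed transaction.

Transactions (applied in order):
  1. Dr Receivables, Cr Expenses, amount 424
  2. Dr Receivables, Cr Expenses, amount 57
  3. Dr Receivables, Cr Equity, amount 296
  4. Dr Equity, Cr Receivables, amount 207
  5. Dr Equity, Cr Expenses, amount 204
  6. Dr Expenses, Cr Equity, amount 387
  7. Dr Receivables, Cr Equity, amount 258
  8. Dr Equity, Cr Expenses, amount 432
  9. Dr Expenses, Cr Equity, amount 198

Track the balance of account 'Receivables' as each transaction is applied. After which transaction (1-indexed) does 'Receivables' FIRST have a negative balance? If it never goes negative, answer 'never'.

Answer: never

Derivation:
After txn 1: Receivables=424
After txn 2: Receivables=481
After txn 3: Receivables=777
After txn 4: Receivables=570
After txn 5: Receivables=570
After txn 6: Receivables=570
After txn 7: Receivables=828
After txn 8: Receivables=828
After txn 9: Receivables=828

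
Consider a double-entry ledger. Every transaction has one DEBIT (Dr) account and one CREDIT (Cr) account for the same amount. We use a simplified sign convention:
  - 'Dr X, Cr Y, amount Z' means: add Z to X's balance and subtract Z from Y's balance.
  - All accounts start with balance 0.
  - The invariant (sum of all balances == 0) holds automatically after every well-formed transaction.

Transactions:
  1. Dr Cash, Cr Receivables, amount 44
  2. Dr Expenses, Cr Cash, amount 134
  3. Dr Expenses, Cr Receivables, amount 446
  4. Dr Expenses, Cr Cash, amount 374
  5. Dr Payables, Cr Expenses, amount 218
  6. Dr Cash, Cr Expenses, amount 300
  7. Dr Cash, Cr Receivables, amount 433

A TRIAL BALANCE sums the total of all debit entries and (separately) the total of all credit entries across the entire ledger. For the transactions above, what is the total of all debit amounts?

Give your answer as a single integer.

Answer: 1949

Derivation:
Txn 1: debit+=44
Txn 2: debit+=134
Txn 3: debit+=446
Txn 4: debit+=374
Txn 5: debit+=218
Txn 6: debit+=300
Txn 7: debit+=433
Total debits = 1949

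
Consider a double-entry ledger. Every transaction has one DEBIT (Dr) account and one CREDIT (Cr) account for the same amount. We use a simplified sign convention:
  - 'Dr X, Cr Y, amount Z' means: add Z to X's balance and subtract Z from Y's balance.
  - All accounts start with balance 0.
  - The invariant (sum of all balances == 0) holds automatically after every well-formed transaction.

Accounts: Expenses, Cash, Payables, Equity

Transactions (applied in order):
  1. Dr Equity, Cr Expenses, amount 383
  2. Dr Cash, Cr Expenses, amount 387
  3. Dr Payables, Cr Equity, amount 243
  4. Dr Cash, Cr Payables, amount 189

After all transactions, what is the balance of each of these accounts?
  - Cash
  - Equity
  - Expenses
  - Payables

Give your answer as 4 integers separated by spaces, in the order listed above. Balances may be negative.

After txn 1 (Dr Equity, Cr Expenses, amount 383): Equity=383 Expenses=-383
After txn 2 (Dr Cash, Cr Expenses, amount 387): Cash=387 Equity=383 Expenses=-770
After txn 3 (Dr Payables, Cr Equity, amount 243): Cash=387 Equity=140 Expenses=-770 Payables=243
After txn 4 (Dr Cash, Cr Payables, amount 189): Cash=576 Equity=140 Expenses=-770 Payables=54

Answer: 576 140 -770 54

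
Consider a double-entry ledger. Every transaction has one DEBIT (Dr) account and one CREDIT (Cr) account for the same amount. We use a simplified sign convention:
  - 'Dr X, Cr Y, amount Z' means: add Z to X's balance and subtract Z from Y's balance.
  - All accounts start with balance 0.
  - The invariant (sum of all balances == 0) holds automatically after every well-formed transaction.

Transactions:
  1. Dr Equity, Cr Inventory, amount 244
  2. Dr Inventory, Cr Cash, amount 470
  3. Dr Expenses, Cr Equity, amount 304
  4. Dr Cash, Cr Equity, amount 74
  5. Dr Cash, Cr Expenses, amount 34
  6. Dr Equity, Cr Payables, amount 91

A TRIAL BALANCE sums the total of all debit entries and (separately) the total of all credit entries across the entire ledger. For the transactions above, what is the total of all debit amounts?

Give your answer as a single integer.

Answer: 1217

Derivation:
Txn 1: debit+=244
Txn 2: debit+=470
Txn 3: debit+=304
Txn 4: debit+=74
Txn 5: debit+=34
Txn 6: debit+=91
Total debits = 1217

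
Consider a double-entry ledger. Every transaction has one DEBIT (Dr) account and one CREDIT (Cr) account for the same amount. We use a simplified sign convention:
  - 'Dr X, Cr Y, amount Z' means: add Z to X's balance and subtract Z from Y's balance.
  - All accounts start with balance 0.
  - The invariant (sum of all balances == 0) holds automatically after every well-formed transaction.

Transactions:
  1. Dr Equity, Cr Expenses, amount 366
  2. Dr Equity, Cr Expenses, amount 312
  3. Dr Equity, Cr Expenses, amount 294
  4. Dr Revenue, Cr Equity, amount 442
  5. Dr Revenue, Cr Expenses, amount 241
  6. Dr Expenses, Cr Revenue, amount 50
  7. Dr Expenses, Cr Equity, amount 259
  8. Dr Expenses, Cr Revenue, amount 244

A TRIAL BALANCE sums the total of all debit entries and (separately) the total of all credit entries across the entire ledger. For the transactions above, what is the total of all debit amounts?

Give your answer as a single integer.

Answer: 2208

Derivation:
Txn 1: debit+=366
Txn 2: debit+=312
Txn 3: debit+=294
Txn 4: debit+=442
Txn 5: debit+=241
Txn 6: debit+=50
Txn 7: debit+=259
Txn 8: debit+=244
Total debits = 2208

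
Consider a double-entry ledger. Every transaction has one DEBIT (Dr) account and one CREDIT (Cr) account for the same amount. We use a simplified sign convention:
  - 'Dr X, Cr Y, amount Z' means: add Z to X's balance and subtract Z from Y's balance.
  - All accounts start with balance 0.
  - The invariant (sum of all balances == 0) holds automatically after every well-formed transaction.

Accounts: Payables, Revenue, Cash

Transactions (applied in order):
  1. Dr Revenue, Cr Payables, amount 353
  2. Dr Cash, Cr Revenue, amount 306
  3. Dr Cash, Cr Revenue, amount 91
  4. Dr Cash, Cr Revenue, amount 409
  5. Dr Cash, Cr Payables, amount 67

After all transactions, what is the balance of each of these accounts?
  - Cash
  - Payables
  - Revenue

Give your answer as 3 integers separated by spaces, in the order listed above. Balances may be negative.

Answer: 873 -420 -453

Derivation:
After txn 1 (Dr Revenue, Cr Payables, amount 353): Payables=-353 Revenue=353
After txn 2 (Dr Cash, Cr Revenue, amount 306): Cash=306 Payables=-353 Revenue=47
After txn 3 (Dr Cash, Cr Revenue, amount 91): Cash=397 Payables=-353 Revenue=-44
After txn 4 (Dr Cash, Cr Revenue, amount 409): Cash=806 Payables=-353 Revenue=-453
After txn 5 (Dr Cash, Cr Payables, amount 67): Cash=873 Payables=-420 Revenue=-453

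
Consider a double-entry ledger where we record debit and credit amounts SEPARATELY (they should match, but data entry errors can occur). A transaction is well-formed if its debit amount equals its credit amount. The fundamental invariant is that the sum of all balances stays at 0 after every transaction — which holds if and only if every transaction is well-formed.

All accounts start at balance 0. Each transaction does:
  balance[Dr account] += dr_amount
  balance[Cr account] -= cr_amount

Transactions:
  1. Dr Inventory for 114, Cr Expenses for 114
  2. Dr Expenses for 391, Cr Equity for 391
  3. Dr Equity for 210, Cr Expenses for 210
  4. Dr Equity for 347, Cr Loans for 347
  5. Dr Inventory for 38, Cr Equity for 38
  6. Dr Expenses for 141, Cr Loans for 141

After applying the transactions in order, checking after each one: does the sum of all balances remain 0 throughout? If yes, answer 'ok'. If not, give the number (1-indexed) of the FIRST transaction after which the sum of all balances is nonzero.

Answer: ok

Derivation:
After txn 1: dr=114 cr=114 sum_balances=0
After txn 2: dr=391 cr=391 sum_balances=0
After txn 3: dr=210 cr=210 sum_balances=0
After txn 4: dr=347 cr=347 sum_balances=0
After txn 5: dr=38 cr=38 sum_balances=0
After txn 6: dr=141 cr=141 sum_balances=0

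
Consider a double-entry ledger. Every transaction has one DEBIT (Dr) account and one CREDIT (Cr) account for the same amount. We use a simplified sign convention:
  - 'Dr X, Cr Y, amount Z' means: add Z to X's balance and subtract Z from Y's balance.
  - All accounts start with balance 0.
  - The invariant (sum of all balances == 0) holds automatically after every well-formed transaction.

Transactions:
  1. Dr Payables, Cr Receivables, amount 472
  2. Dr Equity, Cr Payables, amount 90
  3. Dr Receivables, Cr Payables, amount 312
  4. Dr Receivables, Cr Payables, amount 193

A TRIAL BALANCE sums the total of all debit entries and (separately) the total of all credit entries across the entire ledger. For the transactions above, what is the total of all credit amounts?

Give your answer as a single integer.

Txn 1: credit+=472
Txn 2: credit+=90
Txn 3: credit+=312
Txn 4: credit+=193
Total credits = 1067

Answer: 1067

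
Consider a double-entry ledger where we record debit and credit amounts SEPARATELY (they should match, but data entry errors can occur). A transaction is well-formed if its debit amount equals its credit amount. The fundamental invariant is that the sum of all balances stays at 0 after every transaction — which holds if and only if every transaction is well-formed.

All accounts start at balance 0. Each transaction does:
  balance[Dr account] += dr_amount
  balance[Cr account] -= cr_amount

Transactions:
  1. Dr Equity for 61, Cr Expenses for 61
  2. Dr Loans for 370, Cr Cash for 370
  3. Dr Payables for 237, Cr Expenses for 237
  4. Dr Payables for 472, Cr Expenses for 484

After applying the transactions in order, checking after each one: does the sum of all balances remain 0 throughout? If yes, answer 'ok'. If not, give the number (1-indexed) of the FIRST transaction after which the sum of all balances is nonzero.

After txn 1: dr=61 cr=61 sum_balances=0
After txn 2: dr=370 cr=370 sum_balances=0
After txn 3: dr=237 cr=237 sum_balances=0
After txn 4: dr=472 cr=484 sum_balances=-12

Answer: 4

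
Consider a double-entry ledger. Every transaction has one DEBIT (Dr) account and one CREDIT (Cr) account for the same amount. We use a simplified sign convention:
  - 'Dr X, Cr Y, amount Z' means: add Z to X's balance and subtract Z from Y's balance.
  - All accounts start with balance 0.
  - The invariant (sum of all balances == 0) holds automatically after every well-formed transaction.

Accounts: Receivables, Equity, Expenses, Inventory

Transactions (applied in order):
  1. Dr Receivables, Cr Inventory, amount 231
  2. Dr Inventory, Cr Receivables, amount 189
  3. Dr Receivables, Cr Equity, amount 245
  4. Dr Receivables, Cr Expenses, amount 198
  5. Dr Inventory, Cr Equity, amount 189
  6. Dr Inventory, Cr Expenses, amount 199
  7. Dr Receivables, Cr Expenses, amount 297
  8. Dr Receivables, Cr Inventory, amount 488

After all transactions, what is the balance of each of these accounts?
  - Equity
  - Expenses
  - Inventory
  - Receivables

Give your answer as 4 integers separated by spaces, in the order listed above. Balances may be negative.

After txn 1 (Dr Receivables, Cr Inventory, amount 231): Inventory=-231 Receivables=231
After txn 2 (Dr Inventory, Cr Receivables, amount 189): Inventory=-42 Receivables=42
After txn 3 (Dr Receivables, Cr Equity, amount 245): Equity=-245 Inventory=-42 Receivables=287
After txn 4 (Dr Receivables, Cr Expenses, amount 198): Equity=-245 Expenses=-198 Inventory=-42 Receivables=485
After txn 5 (Dr Inventory, Cr Equity, amount 189): Equity=-434 Expenses=-198 Inventory=147 Receivables=485
After txn 6 (Dr Inventory, Cr Expenses, amount 199): Equity=-434 Expenses=-397 Inventory=346 Receivables=485
After txn 7 (Dr Receivables, Cr Expenses, amount 297): Equity=-434 Expenses=-694 Inventory=346 Receivables=782
After txn 8 (Dr Receivables, Cr Inventory, amount 488): Equity=-434 Expenses=-694 Inventory=-142 Receivables=1270

Answer: -434 -694 -142 1270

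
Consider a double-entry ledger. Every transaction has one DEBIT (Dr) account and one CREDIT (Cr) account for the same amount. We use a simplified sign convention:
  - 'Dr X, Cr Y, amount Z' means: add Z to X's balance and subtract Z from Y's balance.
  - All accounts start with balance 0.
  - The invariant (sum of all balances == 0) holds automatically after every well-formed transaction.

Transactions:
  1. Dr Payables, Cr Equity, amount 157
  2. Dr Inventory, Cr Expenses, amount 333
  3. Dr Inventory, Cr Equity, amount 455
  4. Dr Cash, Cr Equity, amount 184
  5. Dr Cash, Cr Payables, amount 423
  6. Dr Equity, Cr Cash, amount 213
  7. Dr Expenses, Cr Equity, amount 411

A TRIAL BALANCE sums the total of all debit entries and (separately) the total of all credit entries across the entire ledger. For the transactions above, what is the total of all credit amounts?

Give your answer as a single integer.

Answer: 2176

Derivation:
Txn 1: credit+=157
Txn 2: credit+=333
Txn 3: credit+=455
Txn 4: credit+=184
Txn 5: credit+=423
Txn 6: credit+=213
Txn 7: credit+=411
Total credits = 2176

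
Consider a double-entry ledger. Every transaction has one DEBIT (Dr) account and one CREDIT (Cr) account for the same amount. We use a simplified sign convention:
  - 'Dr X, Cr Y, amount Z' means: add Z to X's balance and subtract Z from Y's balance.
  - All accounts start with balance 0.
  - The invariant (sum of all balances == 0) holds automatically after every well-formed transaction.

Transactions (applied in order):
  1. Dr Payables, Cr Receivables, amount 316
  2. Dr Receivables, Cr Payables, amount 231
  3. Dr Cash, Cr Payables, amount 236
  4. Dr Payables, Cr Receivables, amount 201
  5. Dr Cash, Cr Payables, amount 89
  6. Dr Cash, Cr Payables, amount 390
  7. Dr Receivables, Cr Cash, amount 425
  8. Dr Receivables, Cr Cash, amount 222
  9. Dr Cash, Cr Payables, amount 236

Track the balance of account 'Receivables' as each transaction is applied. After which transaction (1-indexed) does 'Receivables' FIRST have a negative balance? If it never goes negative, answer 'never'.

After txn 1: Receivables=-316

Answer: 1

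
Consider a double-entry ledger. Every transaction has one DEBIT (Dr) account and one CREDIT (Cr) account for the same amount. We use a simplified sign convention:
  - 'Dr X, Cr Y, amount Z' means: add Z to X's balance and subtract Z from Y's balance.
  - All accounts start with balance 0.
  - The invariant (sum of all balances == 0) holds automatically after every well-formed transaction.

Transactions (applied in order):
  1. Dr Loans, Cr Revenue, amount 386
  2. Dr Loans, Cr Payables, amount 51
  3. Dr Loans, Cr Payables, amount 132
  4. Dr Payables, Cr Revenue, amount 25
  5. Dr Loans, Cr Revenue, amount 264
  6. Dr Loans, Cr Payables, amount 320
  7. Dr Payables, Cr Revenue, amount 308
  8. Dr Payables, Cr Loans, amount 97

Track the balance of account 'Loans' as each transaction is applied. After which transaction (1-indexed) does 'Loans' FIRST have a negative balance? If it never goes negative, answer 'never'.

Answer: never

Derivation:
After txn 1: Loans=386
After txn 2: Loans=437
After txn 3: Loans=569
After txn 4: Loans=569
After txn 5: Loans=833
After txn 6: Loans=1153
After txn 7: Loans=1153
After txn 8: Loans=1056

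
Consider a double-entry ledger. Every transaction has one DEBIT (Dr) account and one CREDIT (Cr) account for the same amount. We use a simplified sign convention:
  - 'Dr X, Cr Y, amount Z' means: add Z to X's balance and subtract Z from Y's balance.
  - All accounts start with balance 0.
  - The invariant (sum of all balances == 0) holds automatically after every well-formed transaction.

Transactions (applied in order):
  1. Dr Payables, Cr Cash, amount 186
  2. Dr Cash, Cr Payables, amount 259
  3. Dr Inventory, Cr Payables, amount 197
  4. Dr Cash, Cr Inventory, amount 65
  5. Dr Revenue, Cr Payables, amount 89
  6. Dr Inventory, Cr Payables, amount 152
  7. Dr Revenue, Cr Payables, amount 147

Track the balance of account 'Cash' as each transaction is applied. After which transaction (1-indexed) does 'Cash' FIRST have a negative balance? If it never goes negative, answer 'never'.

Answer: 1

Derivation:
After txn 1: Cash=-186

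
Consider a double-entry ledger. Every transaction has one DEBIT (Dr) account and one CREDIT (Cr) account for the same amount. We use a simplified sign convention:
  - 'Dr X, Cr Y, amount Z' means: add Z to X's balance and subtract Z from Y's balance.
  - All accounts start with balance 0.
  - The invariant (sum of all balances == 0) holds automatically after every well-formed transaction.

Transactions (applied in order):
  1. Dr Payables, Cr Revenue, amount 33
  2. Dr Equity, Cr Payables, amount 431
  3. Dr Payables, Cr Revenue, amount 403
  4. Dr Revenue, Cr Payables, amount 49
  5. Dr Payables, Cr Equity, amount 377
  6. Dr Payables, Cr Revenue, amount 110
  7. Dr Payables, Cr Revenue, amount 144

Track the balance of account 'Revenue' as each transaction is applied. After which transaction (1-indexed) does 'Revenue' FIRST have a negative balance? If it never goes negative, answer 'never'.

Answer: 1

Derivation:
After txn 1: Revenue=-33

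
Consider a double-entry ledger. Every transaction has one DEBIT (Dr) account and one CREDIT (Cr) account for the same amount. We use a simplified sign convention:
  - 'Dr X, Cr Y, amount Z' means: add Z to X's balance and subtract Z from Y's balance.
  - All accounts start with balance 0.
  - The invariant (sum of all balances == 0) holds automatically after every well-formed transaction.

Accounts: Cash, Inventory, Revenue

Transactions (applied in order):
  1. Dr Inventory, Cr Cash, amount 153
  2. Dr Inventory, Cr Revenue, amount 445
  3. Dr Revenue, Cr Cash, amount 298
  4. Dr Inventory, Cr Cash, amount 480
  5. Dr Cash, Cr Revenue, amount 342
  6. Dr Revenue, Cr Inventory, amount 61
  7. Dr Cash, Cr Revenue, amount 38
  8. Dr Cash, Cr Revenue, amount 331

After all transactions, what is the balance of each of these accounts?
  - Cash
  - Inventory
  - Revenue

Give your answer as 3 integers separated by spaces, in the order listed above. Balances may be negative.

After txn 1 (Dr Inventory, Cr Cash, amount 153): Cash=-153 Inventory=153
After txn 2 (Dr Inventory, Cr Revenue, amount 445): Cash=-153 Inventory=598 Revenue=-445
After txn 3 (Dr Revenue, Cr Cash, amount 298): Cash=-451 Inventory=598 Revenue=-147
After txn 4 (Dr Inventory, Cr Cash, amount 480): Cash=-931 Inventory=1078 Revenue=-147
After txn 5 (Dr Cash, Cr Revenue, amount 342): Cash=-589 Inventory=1078 Revenue=-489
After txn 6 (Dr Revenue, Cr Inventory, amount 61): Cash=-589 Inventory=1017 Revenue=-428
After txn 7 (Dr Cash, Cr Revenue, amount 38): Cash=-551 Inventory=1017 Revenue=-466
After txn 8 (Dr Cash, Cr Revenue, amount 331): Cash=-220 Inventory=1017 Revenue=-797

Answer: -220 1017 -797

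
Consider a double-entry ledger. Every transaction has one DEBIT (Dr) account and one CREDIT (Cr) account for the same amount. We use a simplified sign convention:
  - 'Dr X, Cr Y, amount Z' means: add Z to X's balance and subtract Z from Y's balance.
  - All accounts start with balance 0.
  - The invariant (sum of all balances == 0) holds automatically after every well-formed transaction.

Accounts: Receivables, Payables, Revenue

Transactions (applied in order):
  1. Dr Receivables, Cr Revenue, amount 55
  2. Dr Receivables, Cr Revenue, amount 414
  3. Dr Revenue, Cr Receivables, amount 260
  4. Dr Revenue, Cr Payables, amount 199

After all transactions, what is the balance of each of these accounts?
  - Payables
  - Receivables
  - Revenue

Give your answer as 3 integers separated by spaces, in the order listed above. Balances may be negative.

After txn 1 (Dr Receivables, Cr Revenue, amount 55): Receivables=55 Revenue=-55
After txn 2 (Dr Receivables, Cr Revenue, amount 414): Receivables=469 Revenue=-469
After txn 3 (Dr Revenue, Cr Receivables, amount 260): Receivables=209 Revenue=-209
After txn 4 (Dr Revenue, Cr Payables, amount 199): Payables=-199 Receivables=209 Revenue=-10

Answer: -199 209 -10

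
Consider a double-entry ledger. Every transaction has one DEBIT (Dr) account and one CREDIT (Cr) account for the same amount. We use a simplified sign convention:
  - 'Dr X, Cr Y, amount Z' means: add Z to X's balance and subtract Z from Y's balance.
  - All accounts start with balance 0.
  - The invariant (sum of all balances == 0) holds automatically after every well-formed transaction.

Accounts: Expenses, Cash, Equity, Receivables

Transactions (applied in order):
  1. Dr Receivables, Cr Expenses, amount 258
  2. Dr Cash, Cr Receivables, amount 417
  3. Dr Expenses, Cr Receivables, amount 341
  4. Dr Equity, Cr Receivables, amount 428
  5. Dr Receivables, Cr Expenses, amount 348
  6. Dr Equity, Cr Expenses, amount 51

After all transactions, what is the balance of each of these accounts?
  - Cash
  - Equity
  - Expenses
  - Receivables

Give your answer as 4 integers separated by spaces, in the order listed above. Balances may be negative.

Answer: 417 479 -316 -580

Derivation:
After txn 1 (Dr Receivables, Cr Expenses, amount 258): Expenses=-258 Receivables=258
After txn 2 (Dr Cash, Cr Receivables, amount 417): Cash=417 Expenses=-258 Receivables=-159
After txn 3 (Dr Expenses, Cr Receivables, amount 341): Cash=417 Expenses=83 Receivables=-500
After txn 4 (Dr Equity, Cr Receivables, amount 428): Cash=417 Equity=428 Expenses=83 Receivables=-928
After txn 5 (Dr Receivables, Cr Expenses, amount 348): Cash=417 Equity=428 Expenses=-265 Receivables=-580
After txn 6 (Dr Equity, Cr Expenses, amount 51): Cash=417 Equity=479 Expenses=-316 Receivables=-580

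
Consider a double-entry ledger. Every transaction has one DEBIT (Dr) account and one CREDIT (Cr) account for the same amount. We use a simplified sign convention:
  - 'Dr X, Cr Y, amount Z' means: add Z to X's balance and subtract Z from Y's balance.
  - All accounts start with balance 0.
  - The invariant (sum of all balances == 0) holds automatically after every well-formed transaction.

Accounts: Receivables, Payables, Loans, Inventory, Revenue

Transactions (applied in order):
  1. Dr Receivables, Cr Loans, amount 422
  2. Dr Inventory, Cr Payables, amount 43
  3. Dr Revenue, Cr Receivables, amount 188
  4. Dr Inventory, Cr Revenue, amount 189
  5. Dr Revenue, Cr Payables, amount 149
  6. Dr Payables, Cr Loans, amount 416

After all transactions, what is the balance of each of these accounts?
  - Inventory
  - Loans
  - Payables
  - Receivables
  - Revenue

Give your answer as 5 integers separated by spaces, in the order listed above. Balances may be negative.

After txn 1 (Dr Receivables, Cr Loans, amount 422): Loans=-422 Receivables=422
After txn 2 (Dr Inventory, Cr Payables, amount 43): Inventory=43 Loans=-422 Payables=-43 Receivables=422
After txn 3 (Dr Revenue, Cr Receivables, amount 188): Inventory=43 Loans=-422 Payables=-43 Receivables=234 Revenue=188
After txn 4 (Dr Inventory, Cr Revenue, amount 189): Inventory=232 Loans=-422 Payables=-43 Receivables=234 Revenue=-1
After txn 5 (Dr Revenue, Cr Payables, amount 149): Inventory=232 Loans=-422 Payables=-192 Receivables=234 Revenue=148
After txn 6 (Dr Payables, Cr Loans, amount 416): Inventory=232 Loans=-838 Payables=224 Receivables=234 Revenue=148

Answer: 232 -838 224 234 148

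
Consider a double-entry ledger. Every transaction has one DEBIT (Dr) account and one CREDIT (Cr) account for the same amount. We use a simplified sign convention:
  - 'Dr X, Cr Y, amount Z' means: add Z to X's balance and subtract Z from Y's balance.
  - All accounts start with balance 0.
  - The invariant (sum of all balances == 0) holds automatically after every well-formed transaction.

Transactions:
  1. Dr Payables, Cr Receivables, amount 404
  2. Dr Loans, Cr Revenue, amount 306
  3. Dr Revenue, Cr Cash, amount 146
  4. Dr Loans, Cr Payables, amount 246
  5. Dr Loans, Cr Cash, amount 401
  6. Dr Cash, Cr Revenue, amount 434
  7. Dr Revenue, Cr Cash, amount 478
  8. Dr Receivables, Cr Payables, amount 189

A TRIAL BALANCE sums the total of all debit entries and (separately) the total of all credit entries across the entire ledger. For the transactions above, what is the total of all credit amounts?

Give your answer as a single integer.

Txn 1: credit+=404
Txn 2: credit+=306
Txn 3: credit+=146
Txn 4: credit+=246
Txn 5: credit+=401
Txn 6: credit+=434
Txn 7: credit+=478
Txn 8: credit+=189
Total credits = 2604

Answer: 2604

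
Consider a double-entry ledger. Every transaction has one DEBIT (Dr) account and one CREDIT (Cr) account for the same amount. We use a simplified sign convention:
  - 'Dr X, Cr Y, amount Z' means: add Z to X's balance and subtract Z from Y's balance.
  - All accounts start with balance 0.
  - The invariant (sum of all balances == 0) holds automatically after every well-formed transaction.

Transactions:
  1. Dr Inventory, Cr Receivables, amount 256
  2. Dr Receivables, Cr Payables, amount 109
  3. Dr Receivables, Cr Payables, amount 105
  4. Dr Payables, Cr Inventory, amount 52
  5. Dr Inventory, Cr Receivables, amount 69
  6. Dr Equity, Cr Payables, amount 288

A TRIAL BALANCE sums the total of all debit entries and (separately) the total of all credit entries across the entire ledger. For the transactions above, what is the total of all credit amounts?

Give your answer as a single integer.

Txn 1: credit+=256
Txn 2: credit+=109
Txn 3: credit+=105
Txn 4: credit+=52
Txn 5: credit+=69
Txn 6: credit+=288
Total credits = 879

Answer: 879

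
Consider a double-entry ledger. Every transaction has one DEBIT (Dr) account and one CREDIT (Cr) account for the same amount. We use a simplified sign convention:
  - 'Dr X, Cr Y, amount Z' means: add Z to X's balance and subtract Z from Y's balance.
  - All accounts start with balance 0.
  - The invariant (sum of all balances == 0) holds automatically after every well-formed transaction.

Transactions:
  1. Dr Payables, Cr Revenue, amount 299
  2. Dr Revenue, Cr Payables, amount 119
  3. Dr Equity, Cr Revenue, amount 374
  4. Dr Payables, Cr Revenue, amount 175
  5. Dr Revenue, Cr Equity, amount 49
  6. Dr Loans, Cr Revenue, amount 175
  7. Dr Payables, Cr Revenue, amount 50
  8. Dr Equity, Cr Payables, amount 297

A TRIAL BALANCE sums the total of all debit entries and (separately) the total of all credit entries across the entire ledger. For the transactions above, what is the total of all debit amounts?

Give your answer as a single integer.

Txn 1: debit+=299
Txn 2: debit+=119
Txn 3: debit+=374
Txn 4: debit+=175
Txn 5: debit+=49
Txn 6: debit+=175
Txn 7: debit+=50
Txn 8: debit+=297
Total debits = 1538

Answer: 1538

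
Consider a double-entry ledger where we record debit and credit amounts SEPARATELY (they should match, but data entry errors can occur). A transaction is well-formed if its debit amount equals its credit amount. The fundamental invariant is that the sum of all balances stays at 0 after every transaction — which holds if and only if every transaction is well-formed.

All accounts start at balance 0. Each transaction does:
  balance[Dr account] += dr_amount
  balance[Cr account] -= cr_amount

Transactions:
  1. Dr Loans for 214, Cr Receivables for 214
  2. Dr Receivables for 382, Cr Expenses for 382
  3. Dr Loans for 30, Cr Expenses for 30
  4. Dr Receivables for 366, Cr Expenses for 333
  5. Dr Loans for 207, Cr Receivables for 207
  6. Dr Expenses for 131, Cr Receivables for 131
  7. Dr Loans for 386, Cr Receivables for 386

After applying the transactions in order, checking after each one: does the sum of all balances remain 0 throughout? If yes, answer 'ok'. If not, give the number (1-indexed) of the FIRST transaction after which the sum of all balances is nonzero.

After txn 1: dr=214 cr=214 sum_balances=0
After txn 2: dr=382 cr=382 sum_balances=0
After txn 3: dr=30 cr=30 sum_balances=0
After txn 4: dr=366 cr=333 sum_balances=33
After txn 5: dr=207 cr=207 sum_balances=33
After txn 6: dr=131 cr=131 sum_balances=33
After txn 7: dr=386 cr=386 sum_balances=33

Answer: 4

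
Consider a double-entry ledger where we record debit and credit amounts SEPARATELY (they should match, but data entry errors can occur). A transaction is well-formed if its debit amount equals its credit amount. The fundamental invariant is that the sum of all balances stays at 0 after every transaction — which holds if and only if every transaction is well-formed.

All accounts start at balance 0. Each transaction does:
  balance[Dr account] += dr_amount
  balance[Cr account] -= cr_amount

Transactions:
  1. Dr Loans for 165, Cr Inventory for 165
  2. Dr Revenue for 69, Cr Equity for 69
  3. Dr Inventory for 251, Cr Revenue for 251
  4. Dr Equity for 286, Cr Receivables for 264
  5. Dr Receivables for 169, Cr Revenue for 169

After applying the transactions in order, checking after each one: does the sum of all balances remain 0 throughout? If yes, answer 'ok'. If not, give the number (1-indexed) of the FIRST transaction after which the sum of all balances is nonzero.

After txn 1: dr=165 cr=165 sum_balances=0
After txn 2: dr=69 cr=69 sum_balances=0
After txn 3: dr=251 cr=251 sum_balances=0
After txn 4: dr=286 cr=264 sum_balances=22
After txn 5: dr=169 cr=169 sum_balances=22

Answer: 4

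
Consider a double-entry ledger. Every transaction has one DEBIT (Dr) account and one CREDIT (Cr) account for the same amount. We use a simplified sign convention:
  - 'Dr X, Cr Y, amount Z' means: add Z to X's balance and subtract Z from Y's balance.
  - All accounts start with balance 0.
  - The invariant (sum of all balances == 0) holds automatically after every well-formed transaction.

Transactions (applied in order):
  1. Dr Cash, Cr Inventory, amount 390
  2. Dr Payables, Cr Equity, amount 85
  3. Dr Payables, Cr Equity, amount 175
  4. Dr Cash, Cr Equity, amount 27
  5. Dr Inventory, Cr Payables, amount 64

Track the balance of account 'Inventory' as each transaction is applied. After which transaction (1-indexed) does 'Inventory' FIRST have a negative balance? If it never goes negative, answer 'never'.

Answer: 1

Derivation:
After txn 1: Inventory=-390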